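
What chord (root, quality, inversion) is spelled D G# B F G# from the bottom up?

Reducing to letter names: D, G#, B, F. These stack in thirds as G#–B–D–F — a G# diminished seventh chord.
With the fifth (D) in the bass, the chord is in second inversion (figured bass 4/3).

G# diminished seventh, second inversion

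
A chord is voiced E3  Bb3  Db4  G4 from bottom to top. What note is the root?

E

The distinct letter names are E, Bb, Db, G. Arranged as a stack of thirds they read E–G–Bb–Db, so E is the root (an E diminished seventh chord).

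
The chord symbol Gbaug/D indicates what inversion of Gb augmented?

Gbaug/D means Gb augmented with D in the bass. D is the fifth of Gb augmented (Gb–Bb–D), so this is second inversion.

second inversion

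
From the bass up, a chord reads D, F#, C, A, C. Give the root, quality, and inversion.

D dominant seventh, root position

The distinct note names are D, F#, C, A. Stacked in thirds they read D–F#–A–C, which is a dominant seventh chord on D.
With the root (D) in the bass, the chord is in root position (figured bass 7).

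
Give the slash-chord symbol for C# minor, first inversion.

First inversion of C# minor has the third (E) in the bass. As a slash chord: C#m/E.

C#m/E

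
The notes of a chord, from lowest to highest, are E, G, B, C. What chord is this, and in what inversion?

Reducing to letter names: E, G, B, C. These stack in thirds as C–E–G–B — a C major seventh chord.
E is the third of C major seventh; third in the bass means first inversion (figured bass 6/5).

C major seventh, first inversion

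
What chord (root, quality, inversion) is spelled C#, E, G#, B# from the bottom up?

The pitch classes C#, E, G#, B# arrange in thirds as C#–E–G#–B#: a C# minor-major seventh chord.
With the root (C#) in the bass, the chord is in root position (figured bass 7).

C# minor-major seventh, root position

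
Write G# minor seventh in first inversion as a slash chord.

First inversion of G# minor seventh has the third (B) in the bass. As a slash chord: G#m7/B.

G#m7/B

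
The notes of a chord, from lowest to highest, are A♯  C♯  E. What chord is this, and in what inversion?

A# diminished, root position

The distinct note names are A#, C#, E. Stacked in thirds they read A#–C#–E, which is a diminished triad on A#.
A# is the root of A# diminished; root in the bass means root position (figured bass 5/3).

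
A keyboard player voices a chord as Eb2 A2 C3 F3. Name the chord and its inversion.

F dominant seventh, third inversion

The distinct note names are Eb, A, C, F. Stacked in thirds they read F–A–C–Eb, which is a dominant seventh chord on F.
With the seventh (Eb) in the bass, the chord is in third inversion (figured bass 4/2).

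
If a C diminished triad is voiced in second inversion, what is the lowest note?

Gb

C diminished is C–Eb–Gb. Second inversion places the fifth in the bass: Gb.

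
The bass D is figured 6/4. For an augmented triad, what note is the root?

The figures 6/4 mean the fifth of the chord is in the bass. If D is the fifth of an augmented triad, the root is Gb (chord tones Gb–Bb–D).

Gb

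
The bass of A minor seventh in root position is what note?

In root position the root is lowest. For A minor seventh (A–C–E–G) that is A.

A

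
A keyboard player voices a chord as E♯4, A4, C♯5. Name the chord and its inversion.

A augmented, second inversion

The distinct note names are E#, A, C#. Stacked in thirds they read A–C#–E#, which is an augmented triad on A.
E# is the fifth of A augmented; fifth in the bass means second inversion (figured bass 6/4).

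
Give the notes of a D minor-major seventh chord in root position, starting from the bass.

The chord tones are D–F–A–C#. With the root (D) lowest for root position: D, F, A, C#.

D, F, A, C#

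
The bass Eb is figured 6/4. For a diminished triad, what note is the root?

The figures 6/4 mean the fifth of the chord is in the bass. If Eb is the fifth of a diminished triad, the root is A (chord tones A–C–Eb).

A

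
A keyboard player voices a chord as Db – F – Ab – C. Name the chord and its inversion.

Db major seventh, root position

The distinct note names are Db, F, Ab, C. Stacked in thirds they read Db–F–Ab–C, which is a major seventh chord on Db.
The lowest note is Db, the root of the chord, so this is root position (figured bass 7).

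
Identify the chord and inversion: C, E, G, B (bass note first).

The distinct note names are C, E, G, B. Stacked in thirds they read C–E–G–B, which is a major seventh chord on C.
The lowest note is C, the root of the chord, so this is root position (figured bass 7).

C major seventh, root position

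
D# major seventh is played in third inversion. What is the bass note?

In third inversion the seventh is lowest. For D# major seventh (D#–F##–A#–C##) that is C##.

C##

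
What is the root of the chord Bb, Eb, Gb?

Bb, Eb, Gb are the tones of an Eb minor triad (Eb–Gb–Bb), making Eb the root.

Eb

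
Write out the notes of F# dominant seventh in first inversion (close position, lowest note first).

A#, C#, E, F#

The chord tones are F#–A#–C#–E. With the third (A#) lowest for first inversion: A#, C#, E, F#.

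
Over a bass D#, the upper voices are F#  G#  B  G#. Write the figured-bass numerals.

The notes D#, F#, G#, B stack in thirds as G#–B–D#–F# — a G# minor seventh chord. The bass D# is the fifth, so this is second inversion: figured 4/3.

4/3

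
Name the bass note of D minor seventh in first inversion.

F

In first inversion the third is lowest. For D minor seventh (D–F–A–C) that is F.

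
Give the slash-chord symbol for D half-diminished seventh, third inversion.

Dø7/C

Third inversion of D half-diminished seventh has the seventh (C) in the bass. As a slash chord: Dø7/C.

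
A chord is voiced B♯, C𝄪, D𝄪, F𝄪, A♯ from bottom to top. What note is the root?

B#

B#, C##, D##, F##, A# are the tones of a B# dominant ninth chord (B#–D##–F##–A#–C##), making B# the root.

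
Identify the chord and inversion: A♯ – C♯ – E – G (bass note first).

A# diminished seventh, root position

Reducing to letter names: A#, C#, E, G. These stack in thirds as A#–C#–E–G — an A# diminished seventh chord.
The lowest note is A#, the root of the chord, so this is root position (figured bass 7).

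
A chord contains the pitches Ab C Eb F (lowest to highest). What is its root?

The distinct letter names are Ab, C, Eb, F. Arranged as a stack of thirds they read F–Ab–C–Eb, so F is the root (an F minor seventh chord).

F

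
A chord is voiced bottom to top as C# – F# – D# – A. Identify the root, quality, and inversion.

D# half-diminished seventh, third inversion

The pitch classes C#, F#, D#, A arrange in thirds as D#–F#–A–C#: a D# half-diminished seventh chord.
The lowest note is C#, the seventh of the chord, so this is third inversion (figured bass 4/2).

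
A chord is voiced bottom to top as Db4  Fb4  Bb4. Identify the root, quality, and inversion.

Reducing to letter names: Db, Fb, Bb. These stack in thirds as Bb–Db–Fb — a Bb diminished triad.
With the third (Db) in the bass, the chord is in first inversion (figured bass 6).

Bb diminished, first inversion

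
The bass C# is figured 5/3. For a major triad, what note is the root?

The figures 5/3 mean the root of the chord is in the bass. If C# is the root of a major triad, the root is C# (chord tones C#–E#–G#).

C#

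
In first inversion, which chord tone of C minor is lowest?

Eb

In first inversion the third is lowest. For C minor (C–Eb–G) that is Eb.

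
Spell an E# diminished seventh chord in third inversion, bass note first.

D, E#, G#, B

Spelling E# diminished seventh: E#–G#–B–D. In third inversion the seventh is bass, giving D, E#, G#, B from the bottom.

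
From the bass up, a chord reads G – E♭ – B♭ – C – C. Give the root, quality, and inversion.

C minor seventh, second inversion

The distinct note names are G, Eb, Bb, C. Stacked in thirds they read C–Eb–G–Bb, which is a minor seventh chord on C.
G is the fifth of C minor seventh; fifth in the bass means second inversion (figured bass 4/3).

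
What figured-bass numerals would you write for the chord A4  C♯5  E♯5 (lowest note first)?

5/3

The notes A, C#, E# stack in thirds as A–C#–E# — an A augmented triad. The bass A is the root, so this is root position: figured 5/3.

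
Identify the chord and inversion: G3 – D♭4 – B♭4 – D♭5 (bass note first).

G diminished, root position

Reducing to letter names: G, Db, Bb. These stack in thirds as G–Bb–Db — a G diminished triad.
The lowest note is G, the root of the chord, so this is root position (figured bass 5/3).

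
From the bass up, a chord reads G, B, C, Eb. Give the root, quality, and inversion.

The distinct note names are G, B, C, Eb. Stacked in thirds they read C–Eb–G–B, which is a minor-major seventh chord on C.
With the fifth (G) in the bass, the chord is in second inversion (figured bass 4/3).

C minor-major seventh, second inversion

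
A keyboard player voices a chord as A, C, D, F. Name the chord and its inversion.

D minor seventh, second inversion

The pitch classes A, C, D, F arrange in thirds as D–F–A–C: a D minor seventh chord.
The lowest note is A, the fifth of the chord, so this is second inversion (figured bass 4/3).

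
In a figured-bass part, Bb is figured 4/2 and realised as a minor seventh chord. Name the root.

The figures 4/2 mean the seventh of the chord is in the bass. If Bb is the seventh of a minor seventh chord, the root is C (chord tones C–Eb–G–Bb).

C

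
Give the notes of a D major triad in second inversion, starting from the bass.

D major is D–F#–A. Second inversion puts the fifth (A) in the bass, with the remaining tones above: A, D, F#.

A, D, F#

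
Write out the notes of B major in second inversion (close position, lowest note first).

F#, B, D#

B major is B–D#–F#. Second inversion puts the fifth (F#) in the bass, with the remaining tones above: F#, B, D#.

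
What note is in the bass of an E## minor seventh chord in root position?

In root position the root is lowest. For E## minor seventh (E##–G##–B##–D##) that is E##.

E##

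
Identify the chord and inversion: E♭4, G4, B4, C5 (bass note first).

C minor-major seventh, first inversion

The distinct note names are Eb, G, B, C. Stacked in thirds they read C–Eb–G–B, which is a minor-major seventh chord on C.
With the third (Eb) in the bass, the chord is in first inversion (figured bass 6/5).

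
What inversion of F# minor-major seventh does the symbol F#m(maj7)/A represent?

F#m(maj7)/A means F# minor-major seventh with A in the bass. A is the third of F# minor-major seventh (F#–A–C#–E#), so this is first inversion.

first inversion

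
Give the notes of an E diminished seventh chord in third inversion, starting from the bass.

Db, E, G, Bb

The chord tones are E–G–Bb–Db. With the seventh (Db) lowest for third inversion: Db, E, G, Bb.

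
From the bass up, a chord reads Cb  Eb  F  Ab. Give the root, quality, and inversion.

F half-diminished seventh, second inversion

The distinct note names are Cb, Eb, F, Ab. Stacked in thirds they read F–Ab–Cb–Eb, which is a half-diminished seventh chord on F.
Cb is the fifth of F half-diminished seventh; fifth in the bass means second inversion (figured bass 4/3).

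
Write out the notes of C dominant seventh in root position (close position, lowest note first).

C, E, G, Bb

C dominant seventh is C–E–G–Bb. Root position puts the root (C) in the bass, with the remaining tones above: C, E, G, Bb.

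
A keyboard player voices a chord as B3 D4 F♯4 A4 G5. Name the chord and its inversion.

G major ninth, first inversion

Reducing to letter names: B, D, F#, A, G. These stack in thirds as G–B–D–F#–A — a G major ninth chord.
B is the third of G major ninth; third in the bass means first inversion.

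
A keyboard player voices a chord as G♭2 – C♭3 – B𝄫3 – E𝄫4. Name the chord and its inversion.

Cb minor seventh, second inversion

Reducing to letter names: Gb, Cb, Bbb, Ebb. These stack in thirds as Cb–Ebb–Gb–Bbb — a Cb minor seventh chord.
Gb is the fifth of Cb minor seventh; fifth in the bass means second inversion (figured bass 4/3).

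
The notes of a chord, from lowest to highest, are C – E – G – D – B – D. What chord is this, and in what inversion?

The pitch classes C, E, G, D, B arrange in thirds as C–E–G–B–D: a C major ninth chord.
The lowest note is C, the root of the chord, so this is root position.

C major ninth, root position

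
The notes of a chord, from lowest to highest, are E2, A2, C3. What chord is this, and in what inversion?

A minor, second inversion

The distinct note names are E, A, C. Stacked in thirds they read A–C–E, which is a minor triad on A.
The lowest note is E, the fifth of the chord, so this is second inversion (figured bass 6/4).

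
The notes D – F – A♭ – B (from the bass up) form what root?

Reordering D, F, Ab, B into stacked thirds gives B–D–F–Ab; the bottom of that stack, B, is the root.

B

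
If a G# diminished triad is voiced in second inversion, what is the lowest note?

D

The fifth of G# diminished (G#–B–D) is D; that is the bass in second inversion.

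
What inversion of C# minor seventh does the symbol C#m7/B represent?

C#m7/B means C# minor seventh with B in the bass. B is the seventh of C# minor seventh (C#–E–G#–B), so this is third inversion.

third inversion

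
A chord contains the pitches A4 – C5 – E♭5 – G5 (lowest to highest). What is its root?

A, C, Eb, G are the tones of an A half-diminished seventh chord (A–C–Eb–G), making A the root.

A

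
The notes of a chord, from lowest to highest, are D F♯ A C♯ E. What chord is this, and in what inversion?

Reducing to letter names: D, F#, A, C#, E. These stack in thirds as D–F#–A–C#–E — a D major ninth chord.
The lowest note is D, the root of the chord, so this is root position.

D major ninth, root position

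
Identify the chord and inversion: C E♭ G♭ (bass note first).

C diminished, root position

The pitch classes C, Eb, Gb arrange in thirds as C–Eb–Gb: a C diminished triad.
The lowest note is C, the root of the chord, so this is root position (figured bass 5/3).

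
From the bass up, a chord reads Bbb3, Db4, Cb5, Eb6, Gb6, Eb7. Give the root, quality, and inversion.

The distinct note names are Bbb, Db, Cb, Eb, Gb. Stacked in thirds they read Cb–Eb–Gb–Bbb–Db, which is a dominant ninth chord on Cb.
With the seventh (Bbb) in the bass, the chord is in third inversion.

Cb dominant ninth, third inversion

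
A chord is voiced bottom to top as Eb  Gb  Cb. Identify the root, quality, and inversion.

The pitch classes Eb, Gb, Cb arrange in thirds as Cb–Eb–Gb: a Cb major triad.
With the third (Eb) in the bass, the chord is in first inversion (figured bass 6).

Cb major, first inversion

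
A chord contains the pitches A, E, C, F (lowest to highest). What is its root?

A, E, C, F are the tones of an F major seventh chord (F–A–C–E), making F the root.

F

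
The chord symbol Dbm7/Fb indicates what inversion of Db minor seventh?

Dbm7/Fb means Db minor seventh with Fb in the bass. Fb is the third of Db minor seventh (Db–Fb–Ab–Cb), so this is first inversion.

first inversion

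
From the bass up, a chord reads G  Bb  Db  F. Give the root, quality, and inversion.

The distinct note names are G, Bb, Db, F. Stacked in thirds they read G–Bb–Db–F, which is a half-diminished seventh chord on G.
G is the root of G half-diminished seventh; root in the bass means root position (figured bass 7).

G half-diminished seventh, root position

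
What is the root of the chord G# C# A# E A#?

A#

G#, C#, A#, E are the tones of an A# half-diminished seventh chord (A#–C#–E–G#), making A# the root.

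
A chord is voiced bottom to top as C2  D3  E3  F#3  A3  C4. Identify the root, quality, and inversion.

Reducing to letter names: C, D, E, F#, A. These stack in thirds as D–F#–A–C–E — a D dominant ninth chord.
With the seventh (C) in the bass, the chord is in third inversion.

D dominant ninth, third inversion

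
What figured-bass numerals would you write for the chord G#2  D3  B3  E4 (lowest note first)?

The notes G#, D, B, E stack in thirds as E–G#–B–D — an E dominant seventh chord. The bass G# is the third, so this is first inversion: figured 6/5.

6/5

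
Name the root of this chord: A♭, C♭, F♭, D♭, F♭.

Reordering Ab, Cb, Fb, Db into stacked thirds gives Db–Fb–Ab–Cb; the bottom of that stack, Db, is the root.

Db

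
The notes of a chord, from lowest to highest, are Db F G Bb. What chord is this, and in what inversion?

Reducing to letter names: Db, F, G, Bb. These stack in thirds as G–Bb–Db–F — a G half-diminished seventh chord.
With the fifth (Db) in the bass, the chord is in second inversion (figured bass 4/3).

G half-diminished seventh, second inversion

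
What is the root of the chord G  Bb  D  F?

G

Reordering G, Bb, D, F into stacked thirds gives G–Bb–D–F; the bottom of that stack, G, is the root.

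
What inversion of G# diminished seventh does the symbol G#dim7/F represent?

G#dim7/F means G# diminished seventh with F in the bass. F is the seventh of G# diminished seventh (G#–B–D–F), so this is third inversion.

third inversion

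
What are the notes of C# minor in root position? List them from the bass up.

C#, E, G#

C# minor is C#–E–G#. Root position puts the root (C#) in the bass, with the remaining tones above: C#, E, G#.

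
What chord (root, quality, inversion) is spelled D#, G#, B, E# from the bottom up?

The distinct note names are D#, G#, B, E#. Stacked in thirds they read E#–G#–B–D#, which is a half-diminished seventh chord on E#.
D# is the seventh of E# half-diminished seventh; seventh in the bass means third inversion (figured bass 4/2).

E# half-diminished seventh, third inversion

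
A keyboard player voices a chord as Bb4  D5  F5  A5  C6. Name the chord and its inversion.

The distinct note names are Bb, D, F, A, C. Stacked in thirds they read Bb–D–F–A–C, which is a major ninth chord on Bb.
The lowest note is Bb, the root of the chord, so this is root position.

Bb major ninth, root position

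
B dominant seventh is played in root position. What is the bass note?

B

In root position the root is lowest. For B dominant seventh (B–D#–F#–A) that is B.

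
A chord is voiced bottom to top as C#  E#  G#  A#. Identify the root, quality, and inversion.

A# minor seventh, first inversion

The distinct note names are C#, E#, G#, A#. Stacked in thirds they read A#–C#–E#–G#, which is a minor seventh chord on A#.
With the third (C#) in the bass, the chord is in first inversion (figured bass 6/5).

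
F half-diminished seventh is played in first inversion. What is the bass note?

Ab

F half-diminished seventh is F–Ab–Cb–Eb. First inversion places the third in the bass: Ab.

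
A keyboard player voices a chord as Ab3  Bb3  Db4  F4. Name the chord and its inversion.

The pitch classes Ab, Bb, Db, F arrange in thirds as Bb–Db–F–Ab: a Bb minor seventh chord.
The lowest note is Ab, the seventh of the chord, so this is third inversion (figured bass 4/2).

Bb minor seventh, third inversion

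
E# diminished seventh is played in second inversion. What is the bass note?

The fifth of E# diminished seventh (E#–G#–B–D) is B; that is the bass in second inversion.

B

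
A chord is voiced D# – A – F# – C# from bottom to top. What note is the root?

D#

Reordering D#, A, F#, C# into stacked thirds gives D#–F#–A–C#; the bottom of that stack, D#, is the root.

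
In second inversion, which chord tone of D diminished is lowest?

Ab

The fifth of D diminished (D–F–Ab) is Ab; that is the bass in second inversion.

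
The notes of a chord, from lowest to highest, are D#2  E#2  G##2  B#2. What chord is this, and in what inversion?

E# dominant seventh, third inversion

The pitch classes D#, E#, G##, B# arrange in thirds as E#–G##–B#–D#: an E# dominant seventh chord.
With the seventh (D#) in the bass, the chord is in third inversion (figured bass 4/2).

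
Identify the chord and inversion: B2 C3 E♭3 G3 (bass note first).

C minor-major seventh, third inversion

Reducing to letter names: B, C, Eb, G. These stack in thirds as C–Eb–G–B — a C minor-major seventh chord.
B is the seventh of C minor-major seventh; seventh in the bass means third inversion (figured bass 4/2).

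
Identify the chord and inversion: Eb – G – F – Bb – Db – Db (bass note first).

Reducing to letter names: Eb, G, F, Bb, Db. These stack in thirds as Eb–G–Bb–Db–F — an Eb dominant ninth chord.
The lowest note is Eb, the root of the chord, so this is root position.

Eb dominant ninth, root position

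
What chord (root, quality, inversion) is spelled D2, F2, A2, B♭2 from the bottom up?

Bb major seventh, first inversion

Reducing to letter names: D, F, A, Bb. These stack in thirds as Bb–D–F–A — a Bb major seventh chord.
D is the third of Bb major seventh; third in the bass means first inversion (figured bass 6/5).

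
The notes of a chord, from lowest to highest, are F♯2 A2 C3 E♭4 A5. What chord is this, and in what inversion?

F# diminished seventh, root position

The pitch classes F#, A, C, Eb arrange in thirds as F#–A–C–Eb: an F# diminished seventh chord.
F# is the root of F# diminished seventh; root in the bass means root position (figured bass 7).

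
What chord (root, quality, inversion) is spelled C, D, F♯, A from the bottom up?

D dominant seventh, third inversion

The pitch classes C, D, F#, A arrange in thirds as D–F#–A–C: a D dominant seventh chord.
The lowest note is C, the seventh of the chord, so this is third inversion (figured bass 4/2).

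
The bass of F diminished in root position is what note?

F diminished is F–Ab–Cb. Root position places the root in the bass: F.

F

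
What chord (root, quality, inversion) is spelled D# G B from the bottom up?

G augmented, second inversion

Reducing to letter names: D#, G, B. These stack in thirds as G–B–D# — a G augmented triad.
D# is the fifth of G augmented; fifth in the bass means second inversion (figured bass 6/4).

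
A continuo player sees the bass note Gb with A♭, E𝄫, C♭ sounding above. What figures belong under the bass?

The notes Gb, Ab, Ebb, Cb stack in thirds as Ab–Cb–Ebb–Gb — an Ab half-diminished seventh chord. The bass Gb is the seventh, so this is third inversion: figured 4/2.

4/2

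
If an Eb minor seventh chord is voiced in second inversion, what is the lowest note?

Bb

The fifth of Eb minor seventh (Eb–Gb–Bb–Db) is Bb; that is the bass in second inversion.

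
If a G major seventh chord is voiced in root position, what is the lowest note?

G

G major seventh is G–B–D–F#. Root position places the root in the bass: G.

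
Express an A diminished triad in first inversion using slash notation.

Adim/C

First inversion of A diminished has the third (C) in the bass. As a slash chord: Adim/C.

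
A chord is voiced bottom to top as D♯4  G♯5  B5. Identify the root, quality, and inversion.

G# minor, second inversion

The pitch classes D#, G#, B arrange in thirds as G#–B–D#: a G# minor triad.
With the fifth (D#) in the bass, the chord is in second inversion (figured bass 6/4).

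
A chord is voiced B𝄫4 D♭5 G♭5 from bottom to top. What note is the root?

Reordering Bbb, Db, Gb into stacked thirds gives Gb–Bbb–Db; the bottom of that stack, Gb, is the root.

Gb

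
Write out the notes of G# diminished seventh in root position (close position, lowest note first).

Spelling G# diminished seventh: G#–B–D–F. In root position the root is bass, giving G#, B, D, F from the bottom.

G#, B, D, F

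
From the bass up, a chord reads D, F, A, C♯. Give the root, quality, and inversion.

D minor-major seventh, root position

The pitch classes D, F, A, C# arrange in thirds as D–F–A–C#: a D minor-major seventh chord.
D is the root of D minor-major seventh; root in the bass means root position (figured bass 7).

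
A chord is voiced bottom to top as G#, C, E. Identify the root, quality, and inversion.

Reducing to letter names: G#, C, E. These stack in thirds as C–E–G# — a C augmented triad.
With the fifth (G#) in the bass, the chord is in second inversion (figured bass 6/4).

C augmented, second inversion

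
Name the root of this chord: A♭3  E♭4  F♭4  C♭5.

Fb

Ab, Eb, Fb, Cb are the tones of an Fb major seventh chord (Fb–Ab–Cb–Eb), making Fb the root.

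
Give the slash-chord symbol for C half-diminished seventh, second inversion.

Second inversion of C half-diminished seventh has the fifth (Gb) in the bass. As a slash chord: Cø7/Gb.

Cø7/Gb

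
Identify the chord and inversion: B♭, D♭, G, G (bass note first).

The pitch classes Bb, Db, G arrange in thirds as G–Bb–Db: a G diminished triad.
Bb is the third of G diminished; third in the bass means first inversion (figured bass 6).

G diminished, first inversion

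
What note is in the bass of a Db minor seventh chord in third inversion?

Cb

In third inversion the seventh is lowest. For Db minor seventh (Db–Fb–Ab–Cb) that is Cb.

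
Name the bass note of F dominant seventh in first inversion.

In first inversion the third is lowest. For F dominant seventh (F–A–C–Eb) that is A.

A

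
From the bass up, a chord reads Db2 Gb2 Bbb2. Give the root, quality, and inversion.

Gb minor, second inversion

Reducing to letter names: Db, Gb, Bbb. These stack in thirds as Gb–Bbb–Db — a Gb minor triad.
Db is the fifth of Gb minor; fifth in the bass means second inversion (figured bass 6/4).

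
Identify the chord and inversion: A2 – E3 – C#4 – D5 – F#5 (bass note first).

Reducing to letter names: A, E, C#, D, F#. These stack in thirds as D–F#–A–C#–E — a D major ninth chord.
A is the fifth of D major ninth; fifth in the bass means second inversion.

D major ninth, second inversion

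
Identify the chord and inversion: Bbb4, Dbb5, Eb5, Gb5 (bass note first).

Eb diminished seventh, second inversion

Reducing to letter names: Bbb, Dbb, Eb, Gb. These stack in thirds as Eb–Gb–Bbb–Dbb — an Eb diminished seventh chord.
The lowest note is Bbb, the fifth of the chord, so this is second inversion (figured bass 4/3).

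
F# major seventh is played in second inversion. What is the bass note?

In second inversion the fifth is lowest. For F# major seventh (F#–A#–C#–E#) that is C#.

C#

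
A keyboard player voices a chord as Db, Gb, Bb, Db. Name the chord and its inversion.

The distinct note names are Db, Gb, Bb. Stacked in thirds they read Gb–Bb–Db, which is a major triad on Gb.
Db is the fifth of Gb major; fifth in the bass means second inversion (figured bass 6/4).

Gb major, second inversion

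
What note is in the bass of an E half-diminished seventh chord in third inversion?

D

E half-diminished seventh is E–G–Bb–D. Third inversion places the seventh in the bass: D.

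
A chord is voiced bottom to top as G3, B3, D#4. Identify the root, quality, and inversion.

G augmented, root position

The pitch classes G, B, D# arrange in thirds as G–B–D#: a G augmented triad.
With the root (G) in the bass, the chord is in root position (figured bass 5/3).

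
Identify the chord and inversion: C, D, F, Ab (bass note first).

Reducing to letter names: C, D, F, Ab. These stack in thirds as D–F–Ab–C — a D half-diminished seventh chord.
C is the seventh of D half-diminished seventh; seventh in the bass means third inversion (figured bass 4/2).

D half-diminished seventh, third inversion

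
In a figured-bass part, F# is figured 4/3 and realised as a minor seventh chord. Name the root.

B

The figures 4/3 mean the fifth of the chord is in the bass. If F# is the fifth of a minor seventh chord, the root is B (chord tones B–D–F#–A).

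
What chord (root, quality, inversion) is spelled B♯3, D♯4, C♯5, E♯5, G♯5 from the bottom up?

The pitch classes B#, D#, C#, E#, G# arrange in thirds as C#–E#–G#–B#–D#: a C# major ninth chord.
B# is the seventh of C# major ninth; seventh in the bass means third inversion.

C# major ninth, third inversion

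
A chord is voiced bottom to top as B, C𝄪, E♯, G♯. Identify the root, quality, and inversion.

The distinct note names are B, C##, E#, G#. Stacked in thirds they read C##–E#–G#–B, which is a diminished seventh chord on C##.
The lowest note is B, the seventh of the chord, so this is third inversion (figured bass 4/2).

C## diminished seventh, third inversion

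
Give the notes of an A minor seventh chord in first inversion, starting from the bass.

C, E, G, A

The chord tones are A–C–E–G. With the third (C) lowest for first inversion: C, E, G, A.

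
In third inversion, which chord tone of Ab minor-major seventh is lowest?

In third inversion the seventh is lowest. For Ab minor-major seventh (Ab–Cb–Eb–G) that is G.

G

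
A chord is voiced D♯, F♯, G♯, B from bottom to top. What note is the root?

G#

D#, F#, G#, B are the tones of a G# minor seventh chord (G#–B–D#–F#), making G# the root.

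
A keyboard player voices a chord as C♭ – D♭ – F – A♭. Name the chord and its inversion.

Db dominant seventh, third inversion

The distinct note names are Cb, Db, F, Ab. Stacked in thirds they read Db–F–Ab–Cb, which is a dominant seventh chord on Db.
With the seventh (Cb) in the bass, the chord is in third inversion (figured bass 4/2).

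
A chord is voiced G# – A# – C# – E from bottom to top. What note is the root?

A#

G#, A#, C#, E are the tones of an A# half-diminished seventh chord (A#–C#–E–G#), making A# the root.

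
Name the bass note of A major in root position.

A

A major is A–C#–E. Root position places the root in the bass: A.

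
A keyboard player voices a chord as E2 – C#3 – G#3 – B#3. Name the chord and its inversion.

The distinct note names are E, C#, G#, B#. Stacked in thirds they read C#–E–G#–B#, which is a minor-major seventh chord on C#.
E is the third of C# minor-major seventh; third in the bass means first inversion (figured bass 6/5).

C# minor-major seventh, first inversion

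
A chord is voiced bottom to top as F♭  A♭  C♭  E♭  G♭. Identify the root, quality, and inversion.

Fb major ninth, root position

The distinct note names are Fb, Ab, Cb, Eb, Gb. Stacked in thirds they read Fb–Ab–Cb–Eb–Gb, which is a major ninth chord on Fb.
Fb is the root of Fb major ninth; root in the bass means root position.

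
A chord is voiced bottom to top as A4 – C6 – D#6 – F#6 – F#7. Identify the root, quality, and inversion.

D# diminished seventh, second inversion

The pitch classes A, C, D#, F# arrange in thirds as D#–F#–A–C: a D# diminished seventh chord.
The lowest note is A, the fifth of the chord, so this is second inversion (figured bass 4/3).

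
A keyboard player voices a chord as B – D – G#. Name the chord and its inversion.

The distinct note names are B, D, G#. Stacked in thirds they read G#–B–D, which is a diminished triad on G#.
With the third (B) in the bass, the chord is in first inversion (figured bass 6).

G# diminished, first inversion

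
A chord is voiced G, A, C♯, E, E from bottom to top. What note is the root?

A

G, A, C#, E are the tones of an A dominant seventh chord (A–C#–E–G), making A the root.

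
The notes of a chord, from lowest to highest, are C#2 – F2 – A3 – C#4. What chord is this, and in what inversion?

F augmented, second inversion

The pitch classes C#, F, A arrange in thirds as F–A–C#: an F augmented triad.
With the fifth (C#) in the bass, the chord is in second inversion (figured bass 6/4).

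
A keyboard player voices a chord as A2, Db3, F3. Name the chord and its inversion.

The pitch classes A, Db, F arrange in thirds as Db–F–A: a Db augmented triad.
With the fifth (A) in the bass, the chord is in second inversion (figured bass 6/4).

Db augmented, second inversion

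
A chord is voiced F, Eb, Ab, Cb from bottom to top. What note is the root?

F

The distinct letter names are F, Eb, Ab, Cb. Arranged as a stack of thirds they read F–Ab–Cb–Eb, so F is the root (an F half-diminished seventh chord).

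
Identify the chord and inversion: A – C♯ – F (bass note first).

The distinct note names are A, C#, F. Stacked in thirds they read F–A–C#, which is an augmented triad on F.
The lowest note is A, the third of the chord, so this is first inversion (figured bass 6).

F augmented, first inversion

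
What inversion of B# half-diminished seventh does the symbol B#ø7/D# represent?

first inversion

B#ø7/D# means B# half-diminished seventh with D# in the bass. D# is the third of B# half-diminished seventh (B#–D#–F#–A#), so this is first inversion.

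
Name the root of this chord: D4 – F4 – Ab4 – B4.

The distinct letter names are D, F, Ab, B. Arranged as a stack of thirds they read B–D–F–Ab, so B is the root (a B diminished seventh chord).

B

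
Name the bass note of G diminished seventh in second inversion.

In second inversion the fifth is lowest. For G diminished seventh (G–Bb–Db–Fb) that is Db.

Db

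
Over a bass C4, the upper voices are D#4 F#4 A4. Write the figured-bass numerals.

4/2

The notes C, D#, F#, A stack in thirds as D#–F#–A–C — a D# diminished seventh chord. The bass C is the seventh, so this is third inversion: figured 4/2.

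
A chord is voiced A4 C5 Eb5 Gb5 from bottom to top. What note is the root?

A

The distinct letter names are A, C, Eb, Gb. Arranged as a stack of thirds they read A–C–Eb–Gb, so A is the root (an A diminished seventh chord).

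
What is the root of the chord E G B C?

E, G, B, C are the tones of a C major seventh chord (C–E–G–B), making C the root.

C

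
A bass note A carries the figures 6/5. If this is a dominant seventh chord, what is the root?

F

The figures 6/5 mean the third of the chord is in the bass. If A is the third of a dominant seventh chord, the root is F (chord tones F–A–C–Eb).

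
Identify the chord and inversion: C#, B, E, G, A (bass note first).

Reducing to letter names: C#, B, E, G, A. These stack in thirds as A–C#–E–G–B — an A dominant ninth chord.
With the third (C#) in the bass, the chord is in first inversion.

A dominant ninth, first inversion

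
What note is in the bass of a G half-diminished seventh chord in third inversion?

In third inversion the seventh is lowest. For G half-diminished seventh (G–Bb–Db–F) that is F.

F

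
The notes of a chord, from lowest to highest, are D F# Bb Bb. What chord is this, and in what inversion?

The pitch classes D, F#, Bb arrange in thirds as Bb–D–F#: a Bb augmented triad.
D is the third of Bb augmented; third in the bass means first inversion (figured bass 6).

Bb augmented, first inversion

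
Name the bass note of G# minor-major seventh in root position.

G#

G# minor-major seventh is G#–B–D#–F##. Root position places the root in the bass: G#.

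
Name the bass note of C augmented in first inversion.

In first inversion the third is lowest. For C augmented (C–E–G#) that is E.

E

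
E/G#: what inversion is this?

first inversion

E/G# means E major with G# in the bass. G# is the third of E major (E–G#–B), so this is first inversion.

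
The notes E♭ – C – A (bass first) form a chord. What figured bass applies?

6/4

The notes Eb, C, A stack in thirds as A–C–Eb — an A diminished triad. The bass Eb is the fifth, so this is second inversion: figured 6/4.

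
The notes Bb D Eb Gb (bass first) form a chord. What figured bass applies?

The notes Bb, D, Eb, Gb stack in thirds as Eb–Gb–Bb–D — an Eb minor-major seventh chord. The bass Bb is the fifth, so this is second inversion: figured 4/3.

4/3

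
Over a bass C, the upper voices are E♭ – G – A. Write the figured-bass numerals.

The notes C, Eb, G, A stack in thirds as A–C–Eb–G — an A half-diminished seventh chord. The bass C is the third, so this is first inversion: figured 6/5.

6/5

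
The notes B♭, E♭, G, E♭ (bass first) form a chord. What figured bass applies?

The notes Bb, Eb, G stack in thirds as Eb–G–Bb — an Eb major triad. The bass Bb is the fifth, so this is second inversion: figured 6/4.

6/4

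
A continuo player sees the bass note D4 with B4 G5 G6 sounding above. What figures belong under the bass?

The notes D, B, G stack in thirds as G–B–D — a G major triad. The bass D is the fifth, so this is second inversion: figured 6/4.

6/4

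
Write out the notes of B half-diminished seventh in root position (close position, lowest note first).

B half-diminished seventh is B–D–F–A. Root position puts the root (B) in the bass, with the remaining tones above: B, D, F, A.

B, D, F, A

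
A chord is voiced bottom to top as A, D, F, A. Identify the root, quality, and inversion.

D minor, second inversion

Reducing to letter names: A, D, F. These stack in thirds as D–F–A — a D minor triad.
The lowest note is A, the fifth of the chord, so this is second inversion (figured bass 6/4).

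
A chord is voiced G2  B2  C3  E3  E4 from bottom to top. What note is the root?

The distinct letter names are G, B, C, E. Arranged as a stack of thirds they read C–E–G–B, so C is the root (a C major seventh chord).

C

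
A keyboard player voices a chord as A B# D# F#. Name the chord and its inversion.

B# diminished seventh, third inversion

The pitch classes A, B#, D#, F# arrange in thirds as B#–D#–F#–A: a B# diminished seventh chord.
With the seventh (A) in the bass, the chord is in third inversion (figured bass 4/2).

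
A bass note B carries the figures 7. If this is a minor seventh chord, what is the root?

B

The figures 7 mean the root of the chord is in the bass. If B is the root of a minor seventh chord, the root is B (chord tones B–D–F#–A).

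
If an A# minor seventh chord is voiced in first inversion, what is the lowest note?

C#

A# minor seventh is A#–C#–E#–G#. First inversion places the third in the bass: C#.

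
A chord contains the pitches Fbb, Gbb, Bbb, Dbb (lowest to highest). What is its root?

Reordering Fbb, Gbb, Bbb, Dbb into stacked thirds gives Gbb–Bbb–Dbb–Fbb; the bottom of that stack, Gbb, is the root.

Gbb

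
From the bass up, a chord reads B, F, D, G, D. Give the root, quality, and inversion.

Reducing to letter names: B, F, D, G. These stack in thirds as G–B–D–F — a G dominant seventh chord.
B is the third of G dominant seventh; third in the bass means first inversion (figured bass 6/5).

G dominant seventh, first inversion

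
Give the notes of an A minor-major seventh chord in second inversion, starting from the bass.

E, G#, A, C

A minor-major seventh is A–C–E–G#. Second inversion puts the fifth (E) in the bass, with the remaining tones above: E, G#, A, C.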